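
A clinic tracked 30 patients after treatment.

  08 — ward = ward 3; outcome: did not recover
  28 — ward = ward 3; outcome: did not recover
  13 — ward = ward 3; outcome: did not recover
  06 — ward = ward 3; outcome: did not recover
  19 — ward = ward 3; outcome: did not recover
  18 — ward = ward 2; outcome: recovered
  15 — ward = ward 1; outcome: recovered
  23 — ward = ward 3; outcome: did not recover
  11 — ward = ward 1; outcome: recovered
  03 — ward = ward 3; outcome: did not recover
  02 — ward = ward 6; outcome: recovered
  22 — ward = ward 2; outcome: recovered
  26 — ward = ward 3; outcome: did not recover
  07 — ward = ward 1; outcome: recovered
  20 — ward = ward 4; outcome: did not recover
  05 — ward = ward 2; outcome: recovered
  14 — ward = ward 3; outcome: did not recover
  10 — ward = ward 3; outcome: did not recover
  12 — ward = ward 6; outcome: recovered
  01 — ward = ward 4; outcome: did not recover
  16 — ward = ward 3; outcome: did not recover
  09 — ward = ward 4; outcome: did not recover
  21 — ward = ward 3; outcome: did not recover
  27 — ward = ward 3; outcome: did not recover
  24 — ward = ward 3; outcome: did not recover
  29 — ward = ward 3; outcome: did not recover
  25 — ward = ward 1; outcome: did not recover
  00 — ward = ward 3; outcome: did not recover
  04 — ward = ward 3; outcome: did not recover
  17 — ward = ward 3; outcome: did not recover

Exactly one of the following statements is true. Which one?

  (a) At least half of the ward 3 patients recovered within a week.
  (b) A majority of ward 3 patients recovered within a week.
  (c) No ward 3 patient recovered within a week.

|A| = 18, |A ∩ B| = 0, |A ∖ B| = 18.
(a) requires |A ∩ B| ≥ |A ∖ B|: false.
(b) requires |A ∩ B| > |A ∖ B|: false.
(c) requires A ∩ B = ∅ (|A ∩ B| = 0): true.

(c)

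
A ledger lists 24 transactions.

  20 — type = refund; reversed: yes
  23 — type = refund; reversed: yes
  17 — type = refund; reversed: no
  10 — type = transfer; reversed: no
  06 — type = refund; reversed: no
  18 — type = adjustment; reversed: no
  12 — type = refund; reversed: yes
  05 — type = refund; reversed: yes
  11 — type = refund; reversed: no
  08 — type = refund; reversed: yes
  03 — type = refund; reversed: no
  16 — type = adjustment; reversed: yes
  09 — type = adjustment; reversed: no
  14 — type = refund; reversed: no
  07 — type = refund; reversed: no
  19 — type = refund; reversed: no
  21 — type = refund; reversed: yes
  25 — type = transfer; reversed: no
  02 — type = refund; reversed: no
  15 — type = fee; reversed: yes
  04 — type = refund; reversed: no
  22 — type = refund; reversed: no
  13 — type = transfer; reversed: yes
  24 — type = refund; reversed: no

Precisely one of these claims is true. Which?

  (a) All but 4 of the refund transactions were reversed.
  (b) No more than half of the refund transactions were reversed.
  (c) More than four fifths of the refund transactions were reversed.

(b)

|A| = 17, |A ∩ B| = 6, |A ∖ B| = 11.
(a) requires |A ∖ B| = 4: false.
(b) requires |A ∩ B| ≤ |A ∖ B|: true.
(c) requires |A ∩ B| / |A| > 4/5: false.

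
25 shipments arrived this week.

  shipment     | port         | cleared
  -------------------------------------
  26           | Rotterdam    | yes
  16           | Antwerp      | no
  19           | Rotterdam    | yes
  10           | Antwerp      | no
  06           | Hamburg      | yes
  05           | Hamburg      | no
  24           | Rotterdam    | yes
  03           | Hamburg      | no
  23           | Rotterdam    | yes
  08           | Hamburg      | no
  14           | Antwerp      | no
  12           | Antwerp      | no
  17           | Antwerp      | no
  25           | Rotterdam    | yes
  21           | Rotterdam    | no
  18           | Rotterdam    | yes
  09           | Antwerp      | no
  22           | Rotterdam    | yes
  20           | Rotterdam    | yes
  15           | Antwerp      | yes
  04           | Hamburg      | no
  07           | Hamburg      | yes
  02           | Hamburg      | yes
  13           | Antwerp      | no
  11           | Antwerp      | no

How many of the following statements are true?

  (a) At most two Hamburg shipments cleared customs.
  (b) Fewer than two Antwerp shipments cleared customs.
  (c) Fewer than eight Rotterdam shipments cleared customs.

(a) Hamburg: |A| = 7, |A ∩ B| = 3; needs |A ∩ B| ≤ 2 — false.
(b) Antwerp: |A| = 9, |A ∩ B| = 1; needs |A ∩ B| < 2 — true.
(c) Rotterdam: |A| = 9, |A ∩ B| = 8; needs |A ∩ B| < 8 — false.

1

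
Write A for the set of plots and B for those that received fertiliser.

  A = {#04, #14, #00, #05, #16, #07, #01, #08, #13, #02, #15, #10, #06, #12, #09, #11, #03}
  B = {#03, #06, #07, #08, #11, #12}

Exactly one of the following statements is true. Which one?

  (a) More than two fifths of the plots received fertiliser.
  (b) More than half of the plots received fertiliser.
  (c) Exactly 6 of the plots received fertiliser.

|A| = 17, |A ∩ B| = 6, |A ∖ B| = 11.
(a) requires |A ∩ B| / |A| > 2/5: false.
(b) requires |A ∩ B| > |A ∖ B|: false.
(c) requires |A ∩ B| = 6: true.

(c)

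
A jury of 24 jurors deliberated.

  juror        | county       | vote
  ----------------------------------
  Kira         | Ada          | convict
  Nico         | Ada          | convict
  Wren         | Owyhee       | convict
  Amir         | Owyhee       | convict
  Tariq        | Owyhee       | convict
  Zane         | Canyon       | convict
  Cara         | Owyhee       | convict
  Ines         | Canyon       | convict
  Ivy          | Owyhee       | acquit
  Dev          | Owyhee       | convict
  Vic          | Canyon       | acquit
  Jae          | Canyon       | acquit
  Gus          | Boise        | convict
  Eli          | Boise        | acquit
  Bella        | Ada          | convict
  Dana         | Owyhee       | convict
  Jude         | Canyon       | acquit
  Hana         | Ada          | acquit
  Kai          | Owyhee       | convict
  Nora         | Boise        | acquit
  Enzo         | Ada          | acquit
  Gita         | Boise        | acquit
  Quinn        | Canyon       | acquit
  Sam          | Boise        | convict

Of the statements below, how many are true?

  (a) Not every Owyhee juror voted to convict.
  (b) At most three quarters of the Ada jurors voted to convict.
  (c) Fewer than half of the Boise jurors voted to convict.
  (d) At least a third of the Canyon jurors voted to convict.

4

(a) Owyhee: |A| = 8, |A ∩ B| = 7; needs A ⊄ B (|A ∖ B| ≥ 1) — true.
(b) Ada: |A| = 5, |A ∩ B| = 3; needs |A ∩ B| / |A| ≤ 3/4 — true.
(c) Boise: |A| = 5, |A ∩ B| = 2; needs |A ∩ B| < |A ∖ B| — true.
(d) Canyon: |A| = 6, |A ∩ B| = 2; needs |A ∩ B| / |A| ≥ 1/3 — true.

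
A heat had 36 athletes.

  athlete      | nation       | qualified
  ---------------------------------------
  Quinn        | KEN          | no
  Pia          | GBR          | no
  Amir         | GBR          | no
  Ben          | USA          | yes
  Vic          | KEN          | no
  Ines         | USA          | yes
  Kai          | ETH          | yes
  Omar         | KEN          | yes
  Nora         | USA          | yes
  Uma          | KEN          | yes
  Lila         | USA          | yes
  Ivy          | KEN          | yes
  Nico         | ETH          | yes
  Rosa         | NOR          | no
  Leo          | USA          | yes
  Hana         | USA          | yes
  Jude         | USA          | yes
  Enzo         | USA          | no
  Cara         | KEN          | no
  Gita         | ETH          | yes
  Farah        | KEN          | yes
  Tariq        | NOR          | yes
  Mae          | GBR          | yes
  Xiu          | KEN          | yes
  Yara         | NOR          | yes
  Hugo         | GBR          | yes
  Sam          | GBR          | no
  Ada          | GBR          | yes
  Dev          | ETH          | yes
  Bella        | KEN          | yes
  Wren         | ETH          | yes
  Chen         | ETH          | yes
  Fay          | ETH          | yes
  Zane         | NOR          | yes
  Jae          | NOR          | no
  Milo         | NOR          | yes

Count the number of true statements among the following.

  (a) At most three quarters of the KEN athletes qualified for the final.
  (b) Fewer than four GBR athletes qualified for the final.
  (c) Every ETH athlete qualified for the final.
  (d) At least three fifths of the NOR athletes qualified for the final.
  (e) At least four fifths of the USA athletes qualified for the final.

5

(a) KEN: |A| = 9, |A ∩ B| = 6; needs |A ∩ B| / |A| ≤ 3/4 — true.
(b) GBR: |A| = 6, |A ∩ B| = 3; needs |A ∩ B| < 4 — true.
(c) ETH: |A| = 7, |A ∩ B| = 7; needs A ⊆ B, i.e. every element of A is in B (|A ∖ B| = 0) — true.
(d) NOR: |A| = 6, |A ∩ B| = 4; needs |A ∩ B| / |A| ≥ 3/5 — true.
(e) USA: |A| = 8, |A ∩ B| = 7; needs |A ∩ B| / |A| ≥ 4/5 — true.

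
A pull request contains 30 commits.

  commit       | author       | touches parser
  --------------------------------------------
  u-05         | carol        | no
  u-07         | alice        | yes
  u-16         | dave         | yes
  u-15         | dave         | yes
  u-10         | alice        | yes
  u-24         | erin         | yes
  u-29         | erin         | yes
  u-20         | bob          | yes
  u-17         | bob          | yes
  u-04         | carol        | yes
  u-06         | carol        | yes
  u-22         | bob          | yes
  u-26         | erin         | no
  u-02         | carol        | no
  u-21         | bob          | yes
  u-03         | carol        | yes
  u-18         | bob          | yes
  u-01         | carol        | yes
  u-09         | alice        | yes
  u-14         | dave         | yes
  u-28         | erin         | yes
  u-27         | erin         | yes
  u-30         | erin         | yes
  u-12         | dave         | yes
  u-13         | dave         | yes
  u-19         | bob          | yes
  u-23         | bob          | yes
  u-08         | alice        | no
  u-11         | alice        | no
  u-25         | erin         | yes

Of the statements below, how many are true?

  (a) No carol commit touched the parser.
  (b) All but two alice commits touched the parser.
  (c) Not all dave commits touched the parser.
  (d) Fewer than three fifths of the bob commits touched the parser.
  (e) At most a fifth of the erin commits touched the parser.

1

(a) carol: |A| = 6, |A ∩ B| = 4; needs A ∩ B = ∅ (|A ∩ B| = 0) — false.
(b) alice: |A| = 5, |A ∩ B| = 3; needs |A ∖ B| = 2 — true.
(c) dave: |A| = 5, |A ∩ B| = 5; needs A ⊄ B (|A ∖ B| ≥ 1) — false.
(d) bob: |A| = 7, |A ∩ B| = 7; needs |A ∩ B| / |A| < 3/5 — false.
(e) erin: |A| = 7, |A ∩ B| = 6; needs |A ∩ B| / |A| ≤ 1/5 — false.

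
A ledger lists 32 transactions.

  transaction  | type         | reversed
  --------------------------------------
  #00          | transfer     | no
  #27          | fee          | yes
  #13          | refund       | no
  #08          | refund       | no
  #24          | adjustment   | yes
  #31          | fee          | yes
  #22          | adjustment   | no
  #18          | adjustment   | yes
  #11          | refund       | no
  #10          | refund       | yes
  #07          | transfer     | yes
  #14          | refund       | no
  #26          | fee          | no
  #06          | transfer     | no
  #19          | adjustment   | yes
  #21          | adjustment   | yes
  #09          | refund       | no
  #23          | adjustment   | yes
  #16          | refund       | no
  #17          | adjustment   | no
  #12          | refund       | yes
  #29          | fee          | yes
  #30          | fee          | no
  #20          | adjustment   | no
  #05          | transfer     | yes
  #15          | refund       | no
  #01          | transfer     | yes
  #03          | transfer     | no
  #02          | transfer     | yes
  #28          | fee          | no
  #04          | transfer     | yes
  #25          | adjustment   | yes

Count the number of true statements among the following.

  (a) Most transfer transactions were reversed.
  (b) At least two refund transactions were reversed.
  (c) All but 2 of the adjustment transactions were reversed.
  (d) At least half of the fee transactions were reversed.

3

(a) transfer: |A| = 8, |A ∩ B| = 5; needs |A ∩ B| > |A ∖ B| — true.
(b) refund: |A| = 9, |A ∩ B| = 2; needs |A ∩ B| ≥ 2 — true.
(c) adjustment: |A| = 9, |A ∩ B| = 6; needs |A ∖ B| = 2 — false.
(d) fee: |A| = 6, |A ∩ B| = 3; needs |A ∩ B| ≥ |A ∖ B| — true.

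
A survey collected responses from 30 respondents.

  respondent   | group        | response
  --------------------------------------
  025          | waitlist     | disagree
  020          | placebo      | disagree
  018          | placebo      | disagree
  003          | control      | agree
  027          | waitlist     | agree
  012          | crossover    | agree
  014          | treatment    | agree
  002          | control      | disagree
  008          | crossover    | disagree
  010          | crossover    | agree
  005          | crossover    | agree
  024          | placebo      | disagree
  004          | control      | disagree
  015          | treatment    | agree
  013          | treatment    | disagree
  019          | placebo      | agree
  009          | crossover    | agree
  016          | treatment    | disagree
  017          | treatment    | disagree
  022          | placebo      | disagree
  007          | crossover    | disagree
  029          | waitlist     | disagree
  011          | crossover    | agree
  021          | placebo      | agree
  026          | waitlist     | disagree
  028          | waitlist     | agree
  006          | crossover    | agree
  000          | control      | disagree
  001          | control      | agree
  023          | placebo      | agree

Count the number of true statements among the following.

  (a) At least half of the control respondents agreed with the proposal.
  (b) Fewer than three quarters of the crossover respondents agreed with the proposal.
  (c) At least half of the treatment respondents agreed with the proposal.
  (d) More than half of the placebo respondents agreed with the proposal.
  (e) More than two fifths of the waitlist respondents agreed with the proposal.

0

(a) control: |A| = 5, |A ∩ B| = 2; needs |A ∩ B| ≥ |A ∖ B| — false.
(b) crossover: |A| = 8, |A ∩ B| = 6; needs |A ∩ B| / |A| < 3/4 — false.
(c) treatment: |A| = 5, |A ∩ B| = 2; needs |A ∩ B| ≥ |A ∖ B| — false.
(d) placebo: |A| = 7, |A ∩ B| = 3; needs |A ∩ B| > |A ∖ B| — false.
(e) waitlist: |A| = 5, |A ∩ B| = 2; needs |A ∩ B| / |A| > 2/5 — false.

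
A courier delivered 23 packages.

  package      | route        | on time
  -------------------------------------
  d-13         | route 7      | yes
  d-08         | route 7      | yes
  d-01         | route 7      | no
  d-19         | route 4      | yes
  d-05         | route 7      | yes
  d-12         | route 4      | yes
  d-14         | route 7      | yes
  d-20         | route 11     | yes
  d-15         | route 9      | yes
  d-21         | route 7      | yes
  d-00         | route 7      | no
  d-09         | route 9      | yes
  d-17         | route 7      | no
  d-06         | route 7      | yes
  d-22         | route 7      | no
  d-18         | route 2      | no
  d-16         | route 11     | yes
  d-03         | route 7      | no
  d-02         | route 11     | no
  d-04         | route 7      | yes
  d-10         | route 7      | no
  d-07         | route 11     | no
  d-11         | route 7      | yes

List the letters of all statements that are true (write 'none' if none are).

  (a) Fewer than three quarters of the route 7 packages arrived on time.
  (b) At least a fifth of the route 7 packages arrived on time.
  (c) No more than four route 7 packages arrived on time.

|A| = 14, |A ∩ B| = 8, |A ∖ B| = 6.
(a) |A ∩ B| / |A| < 3/4: holds.
(b) |A ∩ B| / |A| ≥ 1/5: holds.
(c) |A ∩ B| ≤ 4: fails.

(a), (b)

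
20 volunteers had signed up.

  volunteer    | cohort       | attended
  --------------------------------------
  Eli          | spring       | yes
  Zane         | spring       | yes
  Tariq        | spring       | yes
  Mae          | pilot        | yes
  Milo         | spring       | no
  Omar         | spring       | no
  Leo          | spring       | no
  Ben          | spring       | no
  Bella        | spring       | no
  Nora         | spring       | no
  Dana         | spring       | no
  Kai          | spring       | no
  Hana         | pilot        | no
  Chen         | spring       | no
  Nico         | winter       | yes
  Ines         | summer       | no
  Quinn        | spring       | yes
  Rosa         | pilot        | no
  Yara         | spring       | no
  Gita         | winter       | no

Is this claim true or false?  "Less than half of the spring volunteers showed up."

True

Truth condition: |A ∩ B| < |A ∖ B|.
A (the restrictor) = {Eli, Zane, Tariq, Milo, Omar, Leo, Ben, Bella, Nora, Dana, Kai, Chen, Quinn, Yara}, |A| = 14.
A ∩ B = {Eli, Zane, Tariq, Quinn}, so |A ∩ B| = 4.
A ∖ B = {Milo, Omar, Leo, Ben, Bella, Nora, Dana, Kai, Chen, Yara}, so |A ∖ B| = 10.
4 < 10, so the statement is true.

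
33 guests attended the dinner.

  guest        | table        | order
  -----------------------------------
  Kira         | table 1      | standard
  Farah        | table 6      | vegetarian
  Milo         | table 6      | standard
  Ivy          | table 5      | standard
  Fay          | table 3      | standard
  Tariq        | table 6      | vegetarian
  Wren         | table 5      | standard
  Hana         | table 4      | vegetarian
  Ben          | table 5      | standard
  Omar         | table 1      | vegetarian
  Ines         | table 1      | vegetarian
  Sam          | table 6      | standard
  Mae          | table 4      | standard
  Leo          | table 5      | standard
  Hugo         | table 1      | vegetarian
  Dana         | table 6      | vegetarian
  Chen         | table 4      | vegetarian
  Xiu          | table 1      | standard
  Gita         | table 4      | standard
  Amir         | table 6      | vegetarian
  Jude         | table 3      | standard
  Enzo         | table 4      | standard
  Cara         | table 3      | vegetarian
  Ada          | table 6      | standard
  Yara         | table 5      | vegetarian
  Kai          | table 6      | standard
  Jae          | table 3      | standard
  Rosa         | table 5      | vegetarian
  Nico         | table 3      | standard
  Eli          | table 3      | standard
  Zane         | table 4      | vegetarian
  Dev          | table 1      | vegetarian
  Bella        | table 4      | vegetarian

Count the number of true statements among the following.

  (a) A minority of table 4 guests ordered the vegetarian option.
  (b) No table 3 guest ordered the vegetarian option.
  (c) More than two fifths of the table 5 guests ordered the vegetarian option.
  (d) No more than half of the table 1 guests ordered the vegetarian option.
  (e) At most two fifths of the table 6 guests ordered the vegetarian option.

(a) table 4: |A| = 7, |A ∩ B| = 4; needs |A ∩ B| < |A ∖ B| — false.
(b) table 3: |A| = 6, |A ∩ B| = 1; needs A ∩ B = ∅ (|A ∩ B| = 0) — false.
(c) table 5: |A| = 6, |A ∩ B| = 2; needs |A ∩ B| / |A| > 2/5 — false.
(d) table 1: |A| = 6, |A ∩ B| = 4; needs |A ∩ B| ≤ |A ∖ B| — false.
(e) table 6: |A| = 8, |A ∩ B| = 4; needs |A ∩ B| / |A| ≤ 2/5 — false.

0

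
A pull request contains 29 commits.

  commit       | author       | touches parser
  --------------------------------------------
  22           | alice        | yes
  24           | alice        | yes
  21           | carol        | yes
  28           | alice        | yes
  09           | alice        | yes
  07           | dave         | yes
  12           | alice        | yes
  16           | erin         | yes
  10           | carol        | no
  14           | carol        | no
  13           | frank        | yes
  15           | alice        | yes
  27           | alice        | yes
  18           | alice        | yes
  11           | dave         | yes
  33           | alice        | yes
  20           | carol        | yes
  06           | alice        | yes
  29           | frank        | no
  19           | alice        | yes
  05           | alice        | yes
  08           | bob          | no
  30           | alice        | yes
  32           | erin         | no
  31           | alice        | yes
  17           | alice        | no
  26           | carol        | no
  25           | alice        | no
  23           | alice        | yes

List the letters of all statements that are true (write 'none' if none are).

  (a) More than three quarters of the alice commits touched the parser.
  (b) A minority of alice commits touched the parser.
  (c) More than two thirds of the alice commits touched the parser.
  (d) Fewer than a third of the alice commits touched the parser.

|A| = 17, |A ∩ B| = 15, |A ∖ B| = 2.
(a) |A ∩ B| / |A| > 3/4: holds.
(b) |A ∩ B| < |A ∖ B|: fails.
(c) |A ∩ B| / |A| > 2/3: holds.
(d) |A ∩ B| / |A| < 1/3: fails.

(a), (c)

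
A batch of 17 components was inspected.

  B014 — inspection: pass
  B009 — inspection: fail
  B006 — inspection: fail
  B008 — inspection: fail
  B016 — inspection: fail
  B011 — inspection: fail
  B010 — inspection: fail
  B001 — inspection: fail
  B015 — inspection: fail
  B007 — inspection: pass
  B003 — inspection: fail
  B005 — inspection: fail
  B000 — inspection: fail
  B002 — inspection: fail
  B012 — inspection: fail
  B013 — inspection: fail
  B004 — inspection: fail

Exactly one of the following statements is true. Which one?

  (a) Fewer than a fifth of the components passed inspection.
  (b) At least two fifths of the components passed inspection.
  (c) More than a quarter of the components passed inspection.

(a)

|A| = 17, |A ∩ B| = 2, |A ∖ B| = 15.
(a) requires |A ∩ B| / |A| < 1/5: true.
(b) requires |A ∩ B| / |A| ≥ 2/5: false.
(c) requires |A ∩ B| / |A| > 1/4: false.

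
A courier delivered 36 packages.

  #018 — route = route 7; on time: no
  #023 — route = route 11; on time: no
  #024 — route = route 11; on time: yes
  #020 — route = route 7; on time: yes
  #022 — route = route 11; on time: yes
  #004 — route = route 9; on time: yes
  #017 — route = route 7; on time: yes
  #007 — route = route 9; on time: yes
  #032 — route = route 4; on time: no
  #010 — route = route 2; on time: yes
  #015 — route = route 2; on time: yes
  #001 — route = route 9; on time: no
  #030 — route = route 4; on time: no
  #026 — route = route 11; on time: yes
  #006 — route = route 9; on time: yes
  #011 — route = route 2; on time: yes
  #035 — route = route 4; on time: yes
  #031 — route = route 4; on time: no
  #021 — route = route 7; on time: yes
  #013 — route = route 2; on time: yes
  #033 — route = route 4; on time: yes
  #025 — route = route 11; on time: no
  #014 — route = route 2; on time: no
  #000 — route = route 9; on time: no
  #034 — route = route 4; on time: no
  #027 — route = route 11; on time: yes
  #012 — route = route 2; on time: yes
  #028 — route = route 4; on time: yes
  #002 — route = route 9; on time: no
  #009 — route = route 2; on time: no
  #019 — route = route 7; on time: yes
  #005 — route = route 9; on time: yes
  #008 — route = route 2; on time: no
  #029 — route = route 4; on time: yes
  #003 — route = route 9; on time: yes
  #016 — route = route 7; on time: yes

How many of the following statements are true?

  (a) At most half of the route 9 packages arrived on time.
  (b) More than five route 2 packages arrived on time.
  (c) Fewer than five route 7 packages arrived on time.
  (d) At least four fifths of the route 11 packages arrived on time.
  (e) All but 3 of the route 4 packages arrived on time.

(a) route 9: |A| = 8, |A ∩ B| = 5; needs |A ∩ B| ≤ |A ∖ B| — false.
(b) route 2: |A| = 8, |A ∩ B| = 5; needs |A ∩ B| > 5 — false.
(c) route 7: |A| = 6, |A ∩ B| = 5; needs |A ∩ B| < 5 — false.
(d) route 11: |A| = 6, |A ∩ B| = 4; needs |A ∩ B| / |A| ≥ 4/5 — false.
(e) route 4: |A| = 8, |A ∩ B| = 4; needs |A ∖ B| = 3 — false.

0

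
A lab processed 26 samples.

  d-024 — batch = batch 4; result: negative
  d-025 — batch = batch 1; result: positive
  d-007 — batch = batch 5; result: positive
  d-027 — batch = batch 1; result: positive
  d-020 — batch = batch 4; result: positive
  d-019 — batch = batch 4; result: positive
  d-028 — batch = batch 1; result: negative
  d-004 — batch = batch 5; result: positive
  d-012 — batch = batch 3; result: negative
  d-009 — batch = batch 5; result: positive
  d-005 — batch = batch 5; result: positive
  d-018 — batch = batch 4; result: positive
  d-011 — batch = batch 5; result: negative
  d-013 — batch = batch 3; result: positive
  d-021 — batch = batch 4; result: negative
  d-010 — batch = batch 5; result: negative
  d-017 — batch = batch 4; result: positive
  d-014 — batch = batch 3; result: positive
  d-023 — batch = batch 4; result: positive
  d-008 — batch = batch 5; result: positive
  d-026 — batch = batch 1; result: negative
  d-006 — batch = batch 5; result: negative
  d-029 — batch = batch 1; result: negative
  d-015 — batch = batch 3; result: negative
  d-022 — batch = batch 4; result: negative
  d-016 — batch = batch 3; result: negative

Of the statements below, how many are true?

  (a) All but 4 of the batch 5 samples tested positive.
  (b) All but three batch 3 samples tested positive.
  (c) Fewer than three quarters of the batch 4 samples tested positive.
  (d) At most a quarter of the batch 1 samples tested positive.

(a) batch 5: |A| = 8, |A ∩ B| = 5; needs |A ∖ B| = 4 — false.
(b) batch 3: |A| = 5, |A ∩ B| = 2; needs |A ∖ B| = 3 — true.
(c) batch 4: |A| = 8, |A ∩ B| = 5; needs |A ∩ B| / |A| < 3/4 — true.
(d) batch 1: |A| = 5, |A ∩ B| = 2; needs |A ∩ B| / |A| ≤ 1/4 — false.

2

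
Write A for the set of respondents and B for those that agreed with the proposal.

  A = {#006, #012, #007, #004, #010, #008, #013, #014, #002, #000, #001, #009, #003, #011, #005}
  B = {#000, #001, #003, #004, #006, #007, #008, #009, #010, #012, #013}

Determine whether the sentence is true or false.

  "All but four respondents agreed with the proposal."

Truth condition: |A ∖ B| = 4.
|A| = 15, |A ∩ B| = 11, |A ∖ B| = 4.
|A ∖ B| = 4, so the statement is true.

True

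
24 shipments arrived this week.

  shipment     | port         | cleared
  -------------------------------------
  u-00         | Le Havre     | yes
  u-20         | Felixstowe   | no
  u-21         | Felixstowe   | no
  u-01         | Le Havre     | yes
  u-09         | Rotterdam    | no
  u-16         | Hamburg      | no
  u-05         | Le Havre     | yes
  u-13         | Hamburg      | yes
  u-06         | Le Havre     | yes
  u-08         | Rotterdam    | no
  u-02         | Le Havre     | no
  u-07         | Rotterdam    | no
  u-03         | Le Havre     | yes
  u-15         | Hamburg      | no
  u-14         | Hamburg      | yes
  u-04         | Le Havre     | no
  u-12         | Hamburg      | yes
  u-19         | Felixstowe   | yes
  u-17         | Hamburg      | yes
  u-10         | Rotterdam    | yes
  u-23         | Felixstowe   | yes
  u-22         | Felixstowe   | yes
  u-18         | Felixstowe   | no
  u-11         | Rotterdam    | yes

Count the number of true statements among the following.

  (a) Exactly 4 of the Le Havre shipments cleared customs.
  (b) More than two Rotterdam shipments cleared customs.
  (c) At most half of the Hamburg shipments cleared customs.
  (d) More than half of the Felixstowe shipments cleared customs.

0

(a) Le Havre: |A| = 7, |A ∩ B| = 5; needs |A ∩ B| = 4 — false.
(b) Rotterdam: |A| = 5, |A ∩ B| = 2; needs |A ∩ B| > 2 — false.
(c) Hamburg: |A| = 6, |A ∩ B| = 4; needs |A ∩ B| ≤ |A ∖ B| — false.
(d) Felixstowe: |A| = 6, |A ∩ B| = 3; needs |A ∩ B| > |A ∖ B| — false.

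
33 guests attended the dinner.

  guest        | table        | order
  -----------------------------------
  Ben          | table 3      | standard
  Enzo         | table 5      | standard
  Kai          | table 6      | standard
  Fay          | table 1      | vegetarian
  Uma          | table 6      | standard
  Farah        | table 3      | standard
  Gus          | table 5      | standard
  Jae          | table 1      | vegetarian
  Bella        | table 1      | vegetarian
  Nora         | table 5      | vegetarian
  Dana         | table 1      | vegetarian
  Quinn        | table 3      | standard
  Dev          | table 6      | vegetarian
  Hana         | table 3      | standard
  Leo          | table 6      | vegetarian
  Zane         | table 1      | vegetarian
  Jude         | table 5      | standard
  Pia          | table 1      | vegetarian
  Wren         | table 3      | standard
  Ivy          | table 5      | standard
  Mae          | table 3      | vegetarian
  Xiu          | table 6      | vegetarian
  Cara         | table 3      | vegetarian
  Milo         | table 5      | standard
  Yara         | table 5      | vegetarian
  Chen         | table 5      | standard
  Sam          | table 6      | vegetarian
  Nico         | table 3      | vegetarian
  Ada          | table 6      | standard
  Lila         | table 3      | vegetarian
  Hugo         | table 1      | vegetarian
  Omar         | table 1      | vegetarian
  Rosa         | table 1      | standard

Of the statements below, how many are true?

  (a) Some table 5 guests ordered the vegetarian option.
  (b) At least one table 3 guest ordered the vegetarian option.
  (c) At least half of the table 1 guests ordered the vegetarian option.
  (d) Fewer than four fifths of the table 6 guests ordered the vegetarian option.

(a) table 5: |A| = 8, |A ∩ B| = 2; needs A ∩ B ≠ ∅ (|A ∩ B| ≥ 1) — true.
(b) table 3: |A| = 9, |A ∩ B| = 4; needs A ∩ B ≠ ∅ (|A ∩ B| ≥ 1) — true.
(c) table 1: |A| = 9, |A ∩ B| = 8; needs |A ∩ B| ≥ |A ∖ B| — true.
(d) table 6: |A| = 7, |A ∩ B| = 4; needs |A ∩ B| / |A| < 4/5 — true.

4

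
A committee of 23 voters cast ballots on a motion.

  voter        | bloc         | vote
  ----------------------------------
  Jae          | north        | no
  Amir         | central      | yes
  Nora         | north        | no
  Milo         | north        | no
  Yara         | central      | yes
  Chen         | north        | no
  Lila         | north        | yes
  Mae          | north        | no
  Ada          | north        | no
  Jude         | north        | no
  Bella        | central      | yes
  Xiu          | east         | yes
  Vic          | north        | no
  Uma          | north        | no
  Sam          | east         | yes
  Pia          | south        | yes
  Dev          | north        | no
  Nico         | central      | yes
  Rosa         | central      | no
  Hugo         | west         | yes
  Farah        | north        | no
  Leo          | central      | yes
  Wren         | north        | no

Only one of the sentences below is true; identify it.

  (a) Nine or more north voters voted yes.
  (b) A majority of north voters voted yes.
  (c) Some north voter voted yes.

|A| = 13, |A ∩ B| = 1, |A ∖ B| = 12.
(a) requires |A ∩ B| ≥ 9: false.
(b) requires |A ∩ B| > |A ∖ B|: false.
(c) requires A ∩ B ≠ ∅ (|A ∩ B| ≥ 1): true.

(c)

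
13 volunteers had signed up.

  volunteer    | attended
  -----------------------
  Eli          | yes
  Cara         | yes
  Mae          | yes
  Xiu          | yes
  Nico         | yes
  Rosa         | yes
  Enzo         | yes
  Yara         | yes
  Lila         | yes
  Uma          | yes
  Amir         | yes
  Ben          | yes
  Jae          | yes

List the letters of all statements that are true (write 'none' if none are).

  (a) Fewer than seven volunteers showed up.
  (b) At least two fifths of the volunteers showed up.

|A| = 13, |A ∩ B| = 13, |A ∖ B| = 0.
(a) |A ∩ B| < 7: fails.
(b) |A ∩ B| / |A| ≥ 2/5: holds.

(b)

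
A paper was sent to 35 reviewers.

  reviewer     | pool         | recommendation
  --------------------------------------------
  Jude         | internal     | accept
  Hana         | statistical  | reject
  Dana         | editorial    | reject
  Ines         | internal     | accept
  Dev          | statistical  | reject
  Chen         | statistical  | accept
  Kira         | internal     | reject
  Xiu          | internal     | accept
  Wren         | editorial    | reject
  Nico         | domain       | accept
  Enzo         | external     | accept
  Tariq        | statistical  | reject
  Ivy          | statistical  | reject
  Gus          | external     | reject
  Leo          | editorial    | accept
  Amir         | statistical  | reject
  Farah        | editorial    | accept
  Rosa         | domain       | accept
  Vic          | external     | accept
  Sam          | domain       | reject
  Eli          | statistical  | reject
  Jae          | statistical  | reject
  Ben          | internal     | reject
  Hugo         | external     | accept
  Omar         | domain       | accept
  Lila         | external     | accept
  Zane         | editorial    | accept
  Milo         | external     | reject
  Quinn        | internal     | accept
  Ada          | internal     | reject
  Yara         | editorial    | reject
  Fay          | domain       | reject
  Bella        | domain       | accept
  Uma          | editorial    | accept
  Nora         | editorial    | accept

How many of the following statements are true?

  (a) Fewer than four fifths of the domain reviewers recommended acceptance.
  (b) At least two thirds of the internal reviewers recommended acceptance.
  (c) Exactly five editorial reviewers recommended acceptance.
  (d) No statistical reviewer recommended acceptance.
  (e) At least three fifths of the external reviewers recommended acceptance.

3

(a) domain: |A| = 6, |A ∩ B| = 4; needs |A ∩ B| / |A| < 4/5 — true.
(b) internal: |A| = 7, |A ∩ B| = 4; needs |A ∩ B| / |A| ≥ 2/3 — false.
(c) editorial: |A| = 8, |A ∩ B| = 5; needs |A ∩ B| = 5 — true.
(d) statistical: |A| = 8, |A ∩ B| = 1; needs A ∩ B = ∅ (|A ∩ B| = 0) — false.
(e) external: |A| = 6, |A ∩ B| = 4; needs |A ∩ B| / |A| ≥ 3/5 — true.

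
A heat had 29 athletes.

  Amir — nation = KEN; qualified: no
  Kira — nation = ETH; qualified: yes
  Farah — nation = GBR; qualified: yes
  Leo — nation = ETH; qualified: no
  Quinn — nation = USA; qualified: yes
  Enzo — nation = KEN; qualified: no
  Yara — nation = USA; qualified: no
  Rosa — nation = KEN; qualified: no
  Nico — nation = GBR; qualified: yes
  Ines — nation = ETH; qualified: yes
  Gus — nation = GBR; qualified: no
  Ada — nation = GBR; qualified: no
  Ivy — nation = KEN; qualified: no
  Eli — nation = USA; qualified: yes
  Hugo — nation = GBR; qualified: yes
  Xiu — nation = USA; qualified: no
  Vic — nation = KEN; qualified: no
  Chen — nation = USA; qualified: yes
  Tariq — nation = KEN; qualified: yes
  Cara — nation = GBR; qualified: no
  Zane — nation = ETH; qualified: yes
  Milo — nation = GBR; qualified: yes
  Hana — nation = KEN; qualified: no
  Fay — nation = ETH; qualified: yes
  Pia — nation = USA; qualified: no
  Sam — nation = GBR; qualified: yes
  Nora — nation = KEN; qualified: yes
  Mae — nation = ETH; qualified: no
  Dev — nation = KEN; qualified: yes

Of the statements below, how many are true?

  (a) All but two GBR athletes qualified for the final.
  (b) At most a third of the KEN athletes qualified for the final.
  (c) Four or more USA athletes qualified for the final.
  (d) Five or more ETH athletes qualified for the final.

(a) GBR: |A| = 8, |A ∩ B| = 5; needs |A ∖ B| = 2 — false.
(b) KEN: |A| = 9, |A ∩ B| = 3; needs |A ∩ B| / |A| ≤ 1/3 — true.
(c) USA: |A| = 6, |A ∩ B| = 3; needs |A ∩ B| ≥ 4 — false.
(d) ETH: |A| = 6, |A ∩ B| = 4; needs |A ∩ B| ≥ 5 — false.

1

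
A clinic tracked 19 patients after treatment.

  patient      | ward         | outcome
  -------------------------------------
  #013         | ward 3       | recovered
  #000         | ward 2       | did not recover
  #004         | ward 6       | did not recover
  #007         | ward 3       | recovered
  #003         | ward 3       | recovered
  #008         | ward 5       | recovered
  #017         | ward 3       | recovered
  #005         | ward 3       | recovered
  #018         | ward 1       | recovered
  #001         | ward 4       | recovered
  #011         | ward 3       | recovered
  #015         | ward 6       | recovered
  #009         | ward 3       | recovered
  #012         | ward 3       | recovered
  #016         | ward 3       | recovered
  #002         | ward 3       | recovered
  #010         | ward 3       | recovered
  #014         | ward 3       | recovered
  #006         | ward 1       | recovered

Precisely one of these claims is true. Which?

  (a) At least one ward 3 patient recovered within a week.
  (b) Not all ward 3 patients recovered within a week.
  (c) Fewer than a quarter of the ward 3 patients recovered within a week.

|A| = 12, |A ∩ B| = 12, |A ∖ B| = 0.
(a) requires A ∩ B ≠ ∅ (|A ∩ B| ≥ 1): true.
(b) requires A ⊄ B (|A ∖ B| ≥ 1): false.
(c) requires |A ∩ B| / |A| < 1/4: false.

(a)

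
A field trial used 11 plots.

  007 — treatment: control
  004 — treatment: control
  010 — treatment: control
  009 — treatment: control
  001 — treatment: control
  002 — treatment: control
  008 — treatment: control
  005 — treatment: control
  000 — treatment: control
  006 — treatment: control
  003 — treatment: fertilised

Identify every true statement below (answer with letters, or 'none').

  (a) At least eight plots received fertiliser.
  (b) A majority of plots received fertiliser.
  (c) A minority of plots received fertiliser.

(c)

|A| = 11, |A ∩ B| = 1, |A ∖ B| = 10.
(a) |A ∩ B| ≥ 8: fails.
(b) |A ∩ B| > |A ∖ B|: fails.
(c) |A ∩ B| < |A ∖ B|: holds.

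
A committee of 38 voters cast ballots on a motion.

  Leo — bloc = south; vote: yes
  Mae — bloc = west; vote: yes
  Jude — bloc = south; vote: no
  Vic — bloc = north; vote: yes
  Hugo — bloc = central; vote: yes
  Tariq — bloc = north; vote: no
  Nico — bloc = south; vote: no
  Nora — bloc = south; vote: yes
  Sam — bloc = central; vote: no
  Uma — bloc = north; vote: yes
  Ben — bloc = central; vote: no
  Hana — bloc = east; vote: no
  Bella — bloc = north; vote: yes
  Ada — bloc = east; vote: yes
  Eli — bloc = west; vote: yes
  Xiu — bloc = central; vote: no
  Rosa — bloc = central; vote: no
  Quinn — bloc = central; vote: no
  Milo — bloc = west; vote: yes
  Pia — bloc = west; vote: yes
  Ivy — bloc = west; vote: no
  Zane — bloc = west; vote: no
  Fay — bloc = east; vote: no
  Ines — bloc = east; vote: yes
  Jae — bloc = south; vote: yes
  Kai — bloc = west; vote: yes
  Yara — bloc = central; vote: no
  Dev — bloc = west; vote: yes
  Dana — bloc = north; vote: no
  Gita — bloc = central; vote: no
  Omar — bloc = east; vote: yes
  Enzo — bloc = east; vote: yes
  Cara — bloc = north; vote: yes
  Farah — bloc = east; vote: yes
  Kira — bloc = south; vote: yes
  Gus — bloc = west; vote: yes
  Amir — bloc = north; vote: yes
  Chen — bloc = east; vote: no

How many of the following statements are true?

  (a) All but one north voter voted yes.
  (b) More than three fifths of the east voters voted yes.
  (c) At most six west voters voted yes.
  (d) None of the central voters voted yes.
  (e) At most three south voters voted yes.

1

(a) north: |A| = 7, |A ∩ B| = 5; needs |A ∖ B| = 1 — false.
(b) east: |A| = 8, |A ∩ B| = 5; needs |A ∩ B| / |A| > 3/5 — true.
(c) west: |A| = 9, |A ∩ B| = 7; needs |A ∩ B| ≤ 6 — false.
(d) central: |A| = 8, |A ∩ B| = 1; needs A ∩ B = ∅ (|A ∩ B| = 0) — false.
(e) south: |A| = 6, |A ∩ B| = 4; needs |A ∩ B| ≤ 3 — false.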